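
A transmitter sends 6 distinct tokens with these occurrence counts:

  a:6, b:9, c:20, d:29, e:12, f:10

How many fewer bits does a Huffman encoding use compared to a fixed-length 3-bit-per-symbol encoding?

Fixed-length: 3 bits × 86 symbols = 258 bits.
Huffman merges:
a(6) + b(9) → 15
f(10) + e(12) → 22
15 + c(20) → 35
22 + d(29) → 51
35 + 51 → 86
Huffman total = 15 + 22 + 35 + 51 + 86 = 209 bits.
Saving = 258 − 209 = 49 bits.

49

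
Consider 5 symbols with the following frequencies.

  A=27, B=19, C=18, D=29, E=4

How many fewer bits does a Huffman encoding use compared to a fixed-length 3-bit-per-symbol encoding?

75

Fixed-length: 3 bits × 97 symbols = 291 bits.
Huffman merges:
merge E(4) and C(18): 22
merge B(19) and 22: 41
merge A(27) and D(29): 56
merge 41 and 56: 97
Huffman total = 22 + 41 + 56 + 97 = 216 bits.
Saving = 291 − 216 = 75 bits.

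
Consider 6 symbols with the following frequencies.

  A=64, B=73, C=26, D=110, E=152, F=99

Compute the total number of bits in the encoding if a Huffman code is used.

1301

Greedily combine the two least-frequent nodes:
C(26) + A(64) → 90
B(73) + 90 → 163
F(99) + D(110) → 209
E(152) + 163 → 315
209 + 315 → 524
Total encoded bits = sum of merged weights = 90 + 163 + 209 + 315 + 524 = 1301.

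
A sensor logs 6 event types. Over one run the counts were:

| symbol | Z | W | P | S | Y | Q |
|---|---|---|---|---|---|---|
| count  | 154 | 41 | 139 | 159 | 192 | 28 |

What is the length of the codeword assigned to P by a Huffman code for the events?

Huffman merges, smallest pair first:
Q(28) + W(41) → 69
69 + P(139) → 208
Z(154) + S(159) → 313
Y(192) + 208 → 400
313 + 400 → 713
P sits 3 levels below the root, so its codeword is 3 bits.

3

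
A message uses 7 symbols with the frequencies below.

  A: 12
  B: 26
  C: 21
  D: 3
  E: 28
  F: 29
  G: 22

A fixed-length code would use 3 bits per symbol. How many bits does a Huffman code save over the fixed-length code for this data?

42

Fixed-length: 3 bits × 141 symbols = 423 bits.
Huffman merges:
D(3) + A(12) → 15
15 + C(21) → 36
G(22) + B(26) → 48
E(28) + F(29) → 57
36 + 48 → 84
57 + 84 → 141
Huffman total = 15 + 36 + 48 + 57 + 84 + 141 = 381 bits.
Saving = 423 − 381 = 42 bits.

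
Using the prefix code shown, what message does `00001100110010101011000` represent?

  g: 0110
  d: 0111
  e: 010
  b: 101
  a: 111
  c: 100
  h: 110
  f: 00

ffhgebgf

Read left to right; each codeword is recognised as soon as it completes (prefix code):
  00→f | 00→f | 110→h | 0110→g | 010→e | 101→b | 0110→g | 00→f
Decoded message: ffhgebgf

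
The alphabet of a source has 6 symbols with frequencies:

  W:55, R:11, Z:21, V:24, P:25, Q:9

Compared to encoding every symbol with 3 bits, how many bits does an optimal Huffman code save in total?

90

Fixed-length: 3 bits × 145 symbols = 435 bits.
Huffman merges:
Q(9) + R(11) → 20
20 + Z(21) → 41
V(24) + P(25) → 49
41 + 49 → 90
W(55) + 90 → 145
Huffman total = 20 + 41 + 49 + 90 + 145 = 345 bits.
Saving = 435 − 345 = 90 bits.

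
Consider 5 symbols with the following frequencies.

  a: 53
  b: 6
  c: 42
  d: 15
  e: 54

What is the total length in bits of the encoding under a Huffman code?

361

Build the Huffman tree bottom-up:
merge b(6) and d(15): 21
merge 21 and c(42): 63
merge a(53) and e(54): 107
merge 63 and 107: 170
The encoded length is the sum of every internal node's weight: 21 + 63 + 107 + 170 = 361 bits.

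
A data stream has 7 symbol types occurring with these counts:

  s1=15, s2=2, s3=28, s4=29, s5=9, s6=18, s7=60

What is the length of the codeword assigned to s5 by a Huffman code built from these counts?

5

Build the tree from the bottom:
s2(2) + s5(9) → 11
11 + s1(15) → 26
s6(18) + 26 → 44
s3(28) + s4(29) → 57
44 + 57 → 101
s7(60) + 101 → 161
The subtree containing s5 is merged 5 times, so code length = 5.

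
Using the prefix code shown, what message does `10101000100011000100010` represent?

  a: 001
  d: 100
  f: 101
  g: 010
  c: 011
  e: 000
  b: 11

Read left to right; each codeword is recognised as soon as it completes (prefix code):
  101→f | 010→g | 001→a | 000→e | 11→b | 000→e | 100→d | 010→g
Decoded message: fgaebedg

fgaebedg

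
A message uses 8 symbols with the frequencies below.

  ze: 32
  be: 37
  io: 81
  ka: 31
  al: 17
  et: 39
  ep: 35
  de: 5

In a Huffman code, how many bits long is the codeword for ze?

Build the tree from the bottom:
de(5) + al(17) → 22
22 + ka(31) → 53
ze(32) + ep(35) → 67
be(37) + et(39) → 76
53 + 67 → 120
76 + io(81) → 157
120 + 157 → 277
The subtree containing ze is merged 3 times, so code length = 3.

3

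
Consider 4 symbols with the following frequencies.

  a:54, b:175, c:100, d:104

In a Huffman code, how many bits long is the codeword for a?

Huffman merges, smallest pair first:
a(54) + c(100) → 154
d(104) + 154 → 258
b(175) + 258 → 433
a's leaf is at depth 3, giving a 3-bit codeword.

3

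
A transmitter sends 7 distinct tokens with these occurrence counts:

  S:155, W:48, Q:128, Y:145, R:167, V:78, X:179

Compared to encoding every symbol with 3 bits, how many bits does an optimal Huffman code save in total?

Fixed-length: 3 bits × 900 symbols = 2700 bits.
Huffman merges:
merge W(48) and V(78): 126
merge 126 and Q(128): 254
merge Y(145) and S(155): 300
merge R(167) and X(179): 346
merge 254 and 300: 554
merge 346 and 554: 900
Huffman total = 126 + 254 + 300 + 346 + 554 + 900 = 2480 bits.
Saving = 2700 − 2480 = 220 bits.

220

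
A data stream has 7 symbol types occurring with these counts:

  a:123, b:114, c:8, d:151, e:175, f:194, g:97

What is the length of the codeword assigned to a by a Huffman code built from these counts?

3

Repeatedly merge the two smallest:
combine c(8), g(97) → 105
combine 105, b(114) → 219
combine a(123), d(151) → 274
combine e(175), f(194) → 369
combine 219, 274 → 493
combine 369, 493 → 862
a's leaf is at depth 3, giving a 3-bit codeword.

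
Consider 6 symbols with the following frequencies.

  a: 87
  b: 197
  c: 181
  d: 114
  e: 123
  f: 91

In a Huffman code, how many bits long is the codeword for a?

3

Build the tree from the bottom:
combine a(87), f(91) → 178
combine d(114), e(123) → 237
combine 178, c(181) → 359
combine b(197), 237 → 434
combine 359, 434 → 793
a's leaf is at depth 3, giving a 3-bit codeword.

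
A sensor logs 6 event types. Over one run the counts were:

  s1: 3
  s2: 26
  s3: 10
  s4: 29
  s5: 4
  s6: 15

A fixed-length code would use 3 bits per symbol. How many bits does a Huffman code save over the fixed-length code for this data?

63

Fixed-length: 3 bits × 87 symbols = 261 bits.
Huffman merges:
merge s1(3) and s5(4): 7
merge 7 and s3(10): 17
merge s6(15) and 17: 32
merge s2(26) and s4(29): 55
merge 32 and 55: 87
Huffman total = 7 + 17 + 32 + 55 + 87 = 198 bits.
Saving = 261 − 198 = 63 bits.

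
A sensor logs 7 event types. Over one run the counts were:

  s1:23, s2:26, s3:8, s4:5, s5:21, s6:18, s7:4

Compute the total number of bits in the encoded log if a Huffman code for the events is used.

271

Merge the two smallest weights repeatedly:
combine s7(4), s4(5) → 9
combine s3(8), 9 → 17
combine 17, s6(18) → 35
combine s5(21), s1(23) → 44
combine s2(26), 35 → 61
combine 44, 61 → 105
Each symbol's bit-cost is frequency × depth; summing gives 271 bits (equivalently 9 + 17 + 35 + 44 + 61 + 105).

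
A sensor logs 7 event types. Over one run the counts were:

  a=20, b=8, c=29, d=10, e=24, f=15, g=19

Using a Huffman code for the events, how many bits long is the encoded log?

Merge the two smallest weights repeatedly:
b(8) + d(10) → 18
f(15) + 18 → 33
g(19) + a(20) → 39
e(24) + c(29) → 53
33 + 39 → 72
53 + 72 → 125
Total encoded bits = sum of merged weights = 18 + 33 + 39 + 53 + 72 + 125 = 340.

340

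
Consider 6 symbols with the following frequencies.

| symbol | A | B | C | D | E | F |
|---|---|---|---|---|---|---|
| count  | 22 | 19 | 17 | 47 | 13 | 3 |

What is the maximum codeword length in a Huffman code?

Merge the two lowest-weight nodes at each step:
F(3) + E(13) → 16
16 + C(17) → 33
B(19) + A(22) → 41
33 + 41 → 74
D(47) + 74 → 121
The first pair merged (F, E) ends up deepest, at depth 4.

4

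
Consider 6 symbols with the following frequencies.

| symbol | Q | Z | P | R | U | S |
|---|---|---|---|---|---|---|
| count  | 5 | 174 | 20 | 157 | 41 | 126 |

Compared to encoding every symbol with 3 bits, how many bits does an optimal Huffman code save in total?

Fixed-length: 3 bits × 523 symbols = 1569 bits.
Huffman merges:
combine Q(5), P(20) → 25
combine 25, U(41) → 66
combine 66, S(126) → 192
combine R(157), Z(174) → 331
combine 192, 331 → 523
Huffman total = 25 + 66 + 192 + 331 + 523 = 1137 bits.
Saving = 1569 − 1137 = 432 bits.

432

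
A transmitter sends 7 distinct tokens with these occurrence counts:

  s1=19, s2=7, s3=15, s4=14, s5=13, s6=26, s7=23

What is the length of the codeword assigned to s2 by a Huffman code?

4

Huffman merges, smallest pair first:
combine s2(7), s5(13) → 20
combine s4(14), s3(15) → 29
combine s1(19), 20 → 39
combine s7(23), s6(26) → 49
combine 29, 39 → 68
combine 49, 68 → 117
s2's leaf is at depth 4, giving a 4-bit codeword.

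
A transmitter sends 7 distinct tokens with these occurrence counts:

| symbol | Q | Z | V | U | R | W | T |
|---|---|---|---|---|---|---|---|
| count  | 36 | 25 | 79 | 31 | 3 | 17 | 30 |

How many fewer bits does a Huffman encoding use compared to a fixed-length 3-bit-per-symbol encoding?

Fixed-length: 3 bits × 221 symbols = 663 bits.
Huffman merges:
merge R(3) and W(17): 20
merge 20 and Z(25): 45
merge T(30) and U(31): 61
merge Q(36) and 45: 81
merge 61 and V(79): 140
merge 81 and 140: 221
Huffman total = 20 + 45 + 61 + 81 + 140 + 221 = 568 bits.
Saving = 663 − 568 = 95 bits.

95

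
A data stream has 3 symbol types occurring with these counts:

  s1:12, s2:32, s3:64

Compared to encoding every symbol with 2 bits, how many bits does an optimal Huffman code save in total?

64

Fixed-length: 2 bits × 108 symbols = 216 bits.
Huffman merges:
s1(12) + s2(32) → 44
44 + s3(64) → 108
Huffman total = 44 + 108 = 152 bits.
Saving = 216 − 152 = 64 bits.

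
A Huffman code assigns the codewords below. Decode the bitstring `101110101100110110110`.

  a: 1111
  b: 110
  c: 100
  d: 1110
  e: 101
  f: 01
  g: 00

ebecbbb

Read left to right; each codeword is recognised as soon as it completes (prefix code):
  101→e | 110→b | 101→e | 100→c | 110→b | 110→b | 110→b
Decoded message: ebecbbb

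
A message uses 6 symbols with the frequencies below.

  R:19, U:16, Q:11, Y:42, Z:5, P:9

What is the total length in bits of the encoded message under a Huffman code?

236

Merge the two smallest weights repeatedly:
merge Z(5) and P(9): 14
merge Q(11) and 14: 25
merge U(16) and R(19): 35
merge 25 and 35: 60
merge Y(42) and 60: 102
The encoded length is the sum of every internal node's weight: 14 + 25 + 35 + 60 + 102 = 236 bits.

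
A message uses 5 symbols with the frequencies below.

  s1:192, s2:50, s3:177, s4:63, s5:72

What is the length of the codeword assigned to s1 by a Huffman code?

1

Huffman merges, smallest pair first:
combine s2(50), s4(63) → 113
combine s5(72), 113 → 185
combine s3(177), 185 → 362
combine s1(192), 362 → 554
s1 is a child of the root — depth 1, so its codeword is a single bit.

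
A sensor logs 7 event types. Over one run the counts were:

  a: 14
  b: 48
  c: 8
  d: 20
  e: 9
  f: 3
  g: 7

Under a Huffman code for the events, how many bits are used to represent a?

Build the tree from the bottom:
merge f(3) and g(7): 10
merge c(8) and e(9): 17
merge 10 and a(14): 24
merge 17 and d(20): 37
merge 24 and 37: 61
merge b(48) and 61: 109
a's leaf is at depth 3, giving a 3-bit codeword.

3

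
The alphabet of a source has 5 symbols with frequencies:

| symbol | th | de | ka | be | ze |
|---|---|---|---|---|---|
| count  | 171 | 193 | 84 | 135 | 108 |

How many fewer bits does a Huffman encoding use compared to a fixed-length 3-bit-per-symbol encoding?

Fixed-length: 3 bits × 691 symbols = 2073 bits.
Huffman merges:
merge ka(84) and ze(108): 192
merge be(135) and th(171): 306
merge 192 and de(193): 385
merge 306 and 385: 691
Huffman total = 192 + 306 + 385 + 691 = 1574 bits.
Saving = 2073 − 1574 = 499 bits.

499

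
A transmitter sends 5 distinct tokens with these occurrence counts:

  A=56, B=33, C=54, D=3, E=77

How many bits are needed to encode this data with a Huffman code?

Merge the two smallest weights repeatedly:
combine D(3), B(33) → 36
combine 36, C(54) → 90
combine A(56), E(77) → 133
combine 90, 133 → 223
The encoded length is the sum of every internal node's weight: 36 + 90 + 133 + 223 = 482 bits.

482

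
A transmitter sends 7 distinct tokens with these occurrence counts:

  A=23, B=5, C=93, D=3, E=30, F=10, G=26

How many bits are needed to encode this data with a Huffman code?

Merge the two smallest weights repeatedly:
combine D(3), B(5) → 8
combine 8, F(10) → 18
combine 18, A(23) → 41
combine G(26), E(30) → 56
combine 41, 56 → 97
combine C(93), 97 → 190
Each symbol's bit-cost is frequency × depth; summing gives 410 bits (equivalently 8 + 18 + 41 + 56 + 97 + 190).

410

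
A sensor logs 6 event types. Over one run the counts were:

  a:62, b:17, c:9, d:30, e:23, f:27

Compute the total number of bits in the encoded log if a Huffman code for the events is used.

Greedily combine the two least-frequent nodes:
c(9) + b(17) → 26
e(23) + 26 → 49
f(27) + d(30) → 57
49 + 57 → 106
a(62) + 106 → 168
The encoded length is the sum of every internal node's weight: 26 + 49 + 57 + 106 + 168 = 406 bits.

406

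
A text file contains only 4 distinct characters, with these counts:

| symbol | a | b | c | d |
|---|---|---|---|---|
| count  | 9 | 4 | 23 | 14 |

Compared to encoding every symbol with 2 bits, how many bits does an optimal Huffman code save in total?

10

Fixed-length: 2 bits × 50 symbols = 100 bits.
Huffman merges:
b(4) + a(9) → 13
13 + d(14) → 27
c(23) + 27 → 50
Huffman total = 13 + 27 + 50 = 90 bits.
Saving = 100 − 90 = 10 bits.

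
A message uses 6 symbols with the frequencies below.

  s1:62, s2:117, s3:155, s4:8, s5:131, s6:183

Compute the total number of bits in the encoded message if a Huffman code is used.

Merge the two smallest weights repeatedly:
merge s4(8) and s1(62): 70
merge 70 and s2(117): 187
merge s5(131) and s3(155): 286
merge s6(183) and 187: 370
merge 286 and 370: 656
The encoded length is the sum of every internal node's weight: 70 + 187 + 286 + 370 + 656 = 1569 bits.

1569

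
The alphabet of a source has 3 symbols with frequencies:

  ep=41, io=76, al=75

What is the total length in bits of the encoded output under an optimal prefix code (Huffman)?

Merge the two smallest weights repeatedly:
combine ep(41), al(75) → 116
combine io(76), 116 → 192
The encoded length is the sum of every internal node's weight: 116 + 192 = 308 bits.

308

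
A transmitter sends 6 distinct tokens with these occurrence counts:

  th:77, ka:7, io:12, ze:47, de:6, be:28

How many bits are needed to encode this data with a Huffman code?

368

Greedily combine the two least-frequent nodes:
de(6) + ka(7) → 13
io(12) + 13 → 25
25 + be(28) → 53
ze(47) + 53 → 100
th(77) + 100 → 177
Total encoded bits = sum of merged weights = 13 + 25 + 53 + 100 + 177 = 368.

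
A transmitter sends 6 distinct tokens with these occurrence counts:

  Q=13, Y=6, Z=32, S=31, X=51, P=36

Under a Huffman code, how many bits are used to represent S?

Huffman merges, smallest pair first:
combine Y(6), Q(13) → 19
combine 19, S(31) → 50
combine Z(32), P(36) → 68
combine 50, X(51) → 101
combine 68, 101 → 169
S's leaf is at depth 3, giving a 3-bit codeword.

3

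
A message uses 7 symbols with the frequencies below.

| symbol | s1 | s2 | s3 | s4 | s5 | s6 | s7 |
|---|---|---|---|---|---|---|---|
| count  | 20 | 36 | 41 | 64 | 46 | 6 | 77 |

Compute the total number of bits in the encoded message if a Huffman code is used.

755

Build the Huffman tree bottom-up:
s6(6) + s1(20) → 26
26 + s2(36) → 62
s3(41) + s5(46) → 87
62 + s4(64) → 126
s7(77) + 87 → 164
126 + 164 → 290
Total encoded bits = sum of merged weights = 26 + 62 + 87 + 126 + 164 + 290 = 755.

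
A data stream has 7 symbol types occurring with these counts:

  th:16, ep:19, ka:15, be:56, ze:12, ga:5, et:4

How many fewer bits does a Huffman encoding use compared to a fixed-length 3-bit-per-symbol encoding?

Fixed-length: 3 bits × 127 symbols = 381 bits.
Huffman merges:
merge et(4) and ga(5): 9
merge 9 and ze(12): 21
merge ka(15) and th(16): 31
merge ep(19) and 21: 40
merge 31 and 40: 71
merge be(56) and 71: 127
Huffman total = 9 + 21 + 31 + 40 + 71 + 127 = 299 bits.
Saving = 381 − 299 = 82 bits.

82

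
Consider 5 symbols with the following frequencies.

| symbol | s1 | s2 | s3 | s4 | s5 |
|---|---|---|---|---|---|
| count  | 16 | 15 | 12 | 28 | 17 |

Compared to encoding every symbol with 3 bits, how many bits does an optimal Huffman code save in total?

61

Fixed-length: 3 bits × 88 symbols = 264 bits.
Huffman merges:
merge s3(12) and s2(15): 27
merge s1(16) and s5(17): 33
merge 27 and s4(28): 55
merge 33 and 55: 88
Huffman total = 27 + 33 + 55 + 88 = 203 bits.
Saving = 264 − 203 = 61 bits.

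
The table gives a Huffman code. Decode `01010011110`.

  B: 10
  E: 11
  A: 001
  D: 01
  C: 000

DDAEB

Read left to right; each codeword is recognised as soon as it completes (prefix code):
  01→D | 01→D | 001→A | 11→E | 10→B
Decoded message: DDAEB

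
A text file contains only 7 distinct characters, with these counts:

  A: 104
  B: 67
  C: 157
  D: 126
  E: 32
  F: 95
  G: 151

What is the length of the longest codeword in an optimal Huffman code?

Merge the two lowest-weight nodes at each step:
combine E(32), B(67) → 99
combine F(95), 99 → 194
combine A(104), D(126) → 230
combine G(151), C(157) → 308
combine 194, 230 → 424
combine 308, 424 → 732
Maximum depth reached is 4.

4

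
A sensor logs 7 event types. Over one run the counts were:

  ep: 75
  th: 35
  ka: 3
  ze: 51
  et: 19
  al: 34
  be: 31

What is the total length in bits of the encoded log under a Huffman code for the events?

Merge the two smallest weights repeatedly:
merge ka(3) and et(19): 22
merge 22 and be(31): 53
merge al(34) and th(35): 69
merge ze(51) and 53: 104
merge 69 and ep(75): 144
merge 104 and 144: 248
Total encoded bits = sum of merged weights = 22 + 53 + 69 + 104 + 144 + 248 = 640.

640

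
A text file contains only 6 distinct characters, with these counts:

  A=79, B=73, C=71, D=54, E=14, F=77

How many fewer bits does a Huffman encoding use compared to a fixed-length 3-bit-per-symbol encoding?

Fixed-length: 3 bits × 368 symbols = 1104 bits.
Huffman merges:
combine E(14), D(54) → 68
combine 68, C(71) → 139
combine B(73), F(77) → 150
combine A(79), 139 → 218
combine 150, 218 → 368
Huffman total = 68 + 139 + 150 + 218 + 368 = 943 bits.
Saving = 1104 − 943 = 161 bits.

161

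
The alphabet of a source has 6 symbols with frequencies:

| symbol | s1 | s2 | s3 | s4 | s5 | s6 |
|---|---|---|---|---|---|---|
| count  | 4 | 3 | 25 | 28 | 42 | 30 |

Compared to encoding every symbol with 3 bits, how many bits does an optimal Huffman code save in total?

93

Fixed-length: 3 bits × 132 symbols = 396 bits.
Huffman merges:
combine s2(3), s1(4) → 7
combine 7, s3(25) → 32
combine s4(28), s6(30) → 58
combine 32, s5(42) → 74
combine 58, 74 → 132
Huffman total = 7 + 32 + 58 + 74 + 132 = 303 bits.
Saving = 396 − 303 = 93 bits.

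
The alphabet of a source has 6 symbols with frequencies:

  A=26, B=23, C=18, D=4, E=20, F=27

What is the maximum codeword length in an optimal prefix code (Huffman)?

Merge the two lowest-weight nodes at each step:
combine D(4), C(18) → 22
combine E(20), 22 → 42
combine B(23), A(26) → 49
combine F(27), 42 → 69
combine 49, 69 → 118
Maximum depth reached is 4.

4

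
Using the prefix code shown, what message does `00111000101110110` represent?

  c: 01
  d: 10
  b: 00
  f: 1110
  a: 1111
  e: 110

bfbdfe

Read left to right; each codeword is recognised as soon as it completes (prefix code):
  00→b | 1110→f | 00→b | 10→d | 1110→f | 110→e
Decoded message: bfbdfe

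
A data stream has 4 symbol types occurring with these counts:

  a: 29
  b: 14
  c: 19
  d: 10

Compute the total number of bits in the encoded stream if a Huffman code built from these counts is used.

139

Merge the two smallest weights repeatedly:
combine d(10), b(14) → 24
combine c(19), 24 → 43
combine a(29), 43 → 72
The encoded length is the sum of every internal node's weight: 24 + 43 + 72 = 139 bits.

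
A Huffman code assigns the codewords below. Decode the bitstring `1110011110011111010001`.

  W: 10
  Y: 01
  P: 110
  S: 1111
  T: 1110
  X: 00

TYTYSYXY

Read left to right; each codeword is recognised as soon as it completes (prefix code):
  1110→T | 01→Y | 1110→T | 01→Y | 1111→S | 01→Y | 00→X | 01→Y
Decoded message: TYTYSYXY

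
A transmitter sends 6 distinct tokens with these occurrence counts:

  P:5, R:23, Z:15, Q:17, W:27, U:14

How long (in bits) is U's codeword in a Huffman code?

3

Huffman merges, smallest pair first:
P(5) + U(14) → 19
Z(15) + Q(17) → 32
19 + R(23) → 42
W(27) + 32 → 59
42 + 59 → 101
U sits 3 levels below the root, so its codeword is 3 bits.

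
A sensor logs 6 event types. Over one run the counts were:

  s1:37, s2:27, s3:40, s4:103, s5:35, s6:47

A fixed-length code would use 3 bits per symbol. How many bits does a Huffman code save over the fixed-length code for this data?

150

Fixed-length: 3 bits × 289 symbols = 867 bits.
Huffman merges:
combine s2(27), s5(35) → 62
combine s1(37), s3(40) → 77
combine s6(47), 62 → 109
combine 77, s4(103) → 180
combine 109, 180 → 289
Huffman total = 62 + 77 + 109 + 180 + 289 = 717 bits.
Saving = 867 − 717 = 150 bits.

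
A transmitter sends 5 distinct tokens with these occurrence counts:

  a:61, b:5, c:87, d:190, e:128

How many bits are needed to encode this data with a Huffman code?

971

Greedily combine the two least-frequent nodes:
combine b(5), a(61) → 66
combine 66, c(87) → 153
combine e(128), 153 → 281
combine d(190), 281 → 471
Total encoded bits = sum of merged weights = 66 + 153 + 281 + 471 = 971.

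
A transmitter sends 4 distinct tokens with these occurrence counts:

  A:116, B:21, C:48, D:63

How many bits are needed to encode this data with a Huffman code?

Greedily combine the two least-frequent nodes:
merge B(21) and C(48): 69
merge D(63) and 69: 132
merge A(116) and 132: 248
The encoded length is the sum of every internal node's weight: 69 + 132 + 248 = 449 bits.

449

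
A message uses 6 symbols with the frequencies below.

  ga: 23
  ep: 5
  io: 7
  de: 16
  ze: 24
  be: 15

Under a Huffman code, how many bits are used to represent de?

Build the tree from the bottom:
ep(5) + io(7) → 12
12 + be(15) → 27
de(16) + ga(23) → 39
ze(24) + 27 → 51
39 + 51 → 90
de's leaf is at depth 2, giving a 2-bit codeword.

2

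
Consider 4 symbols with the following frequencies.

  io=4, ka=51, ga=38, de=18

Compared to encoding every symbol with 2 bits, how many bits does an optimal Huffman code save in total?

29

Fixed-length: 2 bits × 111 symbols = 222 bits.
Huffman merges:
merge io(4) and de(18): 22
merge 22 and ga(38): 60
merge ka(51) and 60: 111
Huffman total = 22 + 60 + 111 = 193 bits.
Saving = 222 − 193 = 29 bits.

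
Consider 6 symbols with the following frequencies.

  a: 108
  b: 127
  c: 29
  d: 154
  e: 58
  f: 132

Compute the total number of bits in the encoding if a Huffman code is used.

1498

Merge the two smallest weights repeatedly:
combine c(29), e(58) → 87
combine 87, a(108) → 195
combine b(127), f(132) → 259
combine d(154), 195 → 349
combine 259, 349 → 608
Total encoded bits = sum of merged weights = 87 + 195 + 259 + 349 + 608 = 1498.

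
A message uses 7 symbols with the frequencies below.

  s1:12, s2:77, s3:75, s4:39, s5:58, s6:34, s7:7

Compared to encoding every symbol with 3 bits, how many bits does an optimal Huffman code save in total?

138

Fixed-length: 3 bits × 302 symbols = 906 bits.
Huffman merges:
combine s7(7), s1(12) → 19
combine 19, s6(34) → 53
combine s4(39), 53 → 92
combine s5(58), s3(75) → 133
combine s2(77), 92 → 169
combine 133, 169 → 302
Huffman total = 19 + 53 + 92 + 133 + 169 + 302 = 768 bits.
Saving = 906 − 768 = 138 bits.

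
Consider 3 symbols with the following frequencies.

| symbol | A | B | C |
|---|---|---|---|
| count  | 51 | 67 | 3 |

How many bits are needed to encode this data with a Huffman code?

Greedily combine the two least-frequent nodes:
C(3) + A(51) → 54
54 + B(67) → 121
The encoded length is the sum of every internal node's weight: 54 + 121 = 175 bits.

175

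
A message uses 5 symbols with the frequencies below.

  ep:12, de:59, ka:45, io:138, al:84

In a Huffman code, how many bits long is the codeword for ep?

4

Build the tree from the bottom:
combine ep(12), ka(45) → 57
combine 57, de(59) → 116
combine al(84), 116 → 200
combine io(138), 200 → 338
ep's leaf is at depth 4, giving a 4-bit codeword.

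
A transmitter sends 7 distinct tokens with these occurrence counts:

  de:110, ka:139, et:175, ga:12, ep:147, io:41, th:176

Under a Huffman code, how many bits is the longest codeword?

Merge the two lowest-weight nodes at each step:
ga(12) + io(41) → 53
53 + de(110) → 163
ka(139) + ep(147) → 286
163 + et(175) → 338
th(176) + 286 → 462
338 + 462 → 800
The rarest symbols sit at the bottom; the longest codeword is 4 bits.

4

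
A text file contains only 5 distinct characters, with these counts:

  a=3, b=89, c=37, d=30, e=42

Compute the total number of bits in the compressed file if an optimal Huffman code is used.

416

Greedily combine the two least-frequent nodes:
combine a(3), d(30) → 33
combine 33, c(37) → 70
combine e(42), 70 → 112
combine b(89), 112 → 201
Each symbol's bit-cost is frequency × depth; summing gives 416 bits (equivalently 33 + 70 + 112 + 201).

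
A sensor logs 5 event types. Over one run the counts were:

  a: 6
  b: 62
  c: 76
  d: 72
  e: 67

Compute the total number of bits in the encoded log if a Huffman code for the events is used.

634

Greedily combine the two least-frequent nodes:
a(6) + b(62) → 68
e(67) + 68 → 135
d(72) + c(76) → 148
135 + 148 → 283
Each symbol's bit-cost is frequency × depth; summing gives 634 bits (equivalently 68 + 135 + 148 + 283).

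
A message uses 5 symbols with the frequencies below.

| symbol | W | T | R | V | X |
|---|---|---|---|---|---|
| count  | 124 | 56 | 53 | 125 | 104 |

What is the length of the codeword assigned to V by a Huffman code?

Huffman merges, smallest pair first:
R(53) + T(56) → 109
X(104) + 109 → 213
W(124) + V(125) → 249
213 + 249 → 462
V's leaf is at depth 2, giving a 2-bit codeword.

2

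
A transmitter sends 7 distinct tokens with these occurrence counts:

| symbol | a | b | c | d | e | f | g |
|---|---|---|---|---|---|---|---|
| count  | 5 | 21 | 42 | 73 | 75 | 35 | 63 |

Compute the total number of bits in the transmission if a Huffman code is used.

818

Greedily combine the two least-frequent nodes:
merge a(5) and b(21): 26
merge 26 and f(35): 61
merge c(42) and 61: 103
merge g(63) and d(73): 136
merge e(75) and 103: 178
merge 136 and 178: 314
Total encoded bits = sum of merged weights = 26 + 61 + 103 + 136 + 178 + 314 = 818.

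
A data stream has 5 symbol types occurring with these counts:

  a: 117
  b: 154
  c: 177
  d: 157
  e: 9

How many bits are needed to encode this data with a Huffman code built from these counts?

1354

Merge the two smallest weights repeatedly:
merge e(9) and a(117): 126
merge 126 and b(154): 280
merge d(157) and c(177): 334
merge 280 and 334: 614
Total encoded bits = sum of merged weights = 126 + 280 + 334 + 614 = 1354.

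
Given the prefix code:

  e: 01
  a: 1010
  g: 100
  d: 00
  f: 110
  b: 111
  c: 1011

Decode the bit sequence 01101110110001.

Read left to right; each codeword is recognised as soon as it completes (prefix code):
  01→e | 1011→c | 1011→c | 00→d | 01→e
Decoded message: eccde

eccde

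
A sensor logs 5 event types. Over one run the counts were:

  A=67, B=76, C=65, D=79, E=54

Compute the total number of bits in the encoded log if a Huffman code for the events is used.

801

Greedily combine the two least-frequent nodes:
merge E(54) and C(65): 119
merge A(67) and B(76): 143
merge D(79) and 119: 198
merge 143 and 198: 341
Total encoded bits = sum of merged weights = 119 + 143 + 198 + 341 = 801.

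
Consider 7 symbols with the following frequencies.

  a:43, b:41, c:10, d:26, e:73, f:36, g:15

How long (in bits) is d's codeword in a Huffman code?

Build the tree from the bottom:
c(10) + g(15) → 25
25 + d(26) → 51
f(36) + b(41) → 77
a(43) + 51 → 94
e(73) + 77 → 150
94 + 150 → 244
d's leaf is at depth 3, giving a 3-bit codeword.

3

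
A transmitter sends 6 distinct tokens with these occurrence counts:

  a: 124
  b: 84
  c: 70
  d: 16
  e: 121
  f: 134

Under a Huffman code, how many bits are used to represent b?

3

Huffman merges, smallest pair first:
d(16) + c(70) → 86
b(84) + 86 → 170
e(121) + a(124) → 245
f(134) + 170 → 304
245 + 304 → 549
b's leaf is at depth 3, giving a 3-bit codeword.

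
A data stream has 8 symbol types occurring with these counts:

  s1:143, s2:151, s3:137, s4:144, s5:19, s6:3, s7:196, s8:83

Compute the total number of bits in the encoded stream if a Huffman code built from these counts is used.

Greedily combine the two least-frequent nodes:
s6(3) + s5(19) → 22
22 + s8(83) → 105
105 + s3(137) → 242
s1(143) + s4(144) → 287
s2(151) + s7(196) → 347
242 + 287 → 529
347 + 529 → 876
Total encoded bits = sum of merged weights = 22 + 105 + 242 + 287 + 347 + 529 + 876 = 2408.

2408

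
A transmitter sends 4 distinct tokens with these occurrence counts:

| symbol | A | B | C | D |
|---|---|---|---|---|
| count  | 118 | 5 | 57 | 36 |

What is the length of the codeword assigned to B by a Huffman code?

Huffman merges, smallest pair first:
combine B(5), D(36) → 41
combine 41, C(57) → 98
combine 98, A(118) → 216
B sits 3 levels below the root, so its codeword is 3 bits.

3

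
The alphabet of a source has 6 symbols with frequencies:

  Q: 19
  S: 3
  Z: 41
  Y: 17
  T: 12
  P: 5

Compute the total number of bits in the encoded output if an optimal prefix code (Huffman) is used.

217

Merge the two smallest weights repeatedly:
combine S(3), P(5) → 8
combine 8, T(12) → 20
combine Y(17), Q(19) → 36
combine 20, 36 → 56
combine Z(41), 56 → 97
Each symbol's bit-cost is frequency × depth; summing gives 217 bits (equivalently 8 + 20 + 36 + 56 + 97).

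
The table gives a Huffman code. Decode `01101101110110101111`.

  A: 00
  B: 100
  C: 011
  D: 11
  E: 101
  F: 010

Read left to right; each codeword is recognised as soon as it completes (prefix code):
  011→C | 011→C | 011→C | 101→E | 101→E | 011→C | 11→D
Decoded message: CCCEECD

CCCEECD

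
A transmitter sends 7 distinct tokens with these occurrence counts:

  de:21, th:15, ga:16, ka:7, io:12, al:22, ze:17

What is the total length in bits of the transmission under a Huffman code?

306

Merge the two smallest weights repeatedly:
merge ka(7) and io(12): 19
merge th(15) and ga(16): 31
merge ze(17) and 19: 36
merge de(21) and al(22): 43
merge 31 and 36: 67
merge 43 and 67: 110
Each symbol's bit-cost is frequency × depth; summing gives 306 bits (equivalently 19 + 31 + 36 + 43 + 67 + 110).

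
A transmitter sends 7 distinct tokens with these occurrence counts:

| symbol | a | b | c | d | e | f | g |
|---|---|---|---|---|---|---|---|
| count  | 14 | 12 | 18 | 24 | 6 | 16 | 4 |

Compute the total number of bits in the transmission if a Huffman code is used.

Greedily combine the two least-frequent nodes:
combine g(4), e(6) → 10
combine 10, b(12) → 22
combine a(14), f(16) → 30
combine c(18), 22 → 40
combine d(24), 30 → 54
combine 40, 54 → 94
Each symbol's bit-cost is frequency × depth; summing gives 250 bits (equivalently 10 + 22 + 30 + 40 + 54 + 94).

250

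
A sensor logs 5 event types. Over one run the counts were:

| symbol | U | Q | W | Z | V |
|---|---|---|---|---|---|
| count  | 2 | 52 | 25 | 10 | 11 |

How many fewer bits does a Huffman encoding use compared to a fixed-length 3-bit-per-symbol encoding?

117

Fixed-length: 3 bits × 100 symbols = 300 bits.
Huffman merges:
U(2) + Z(10) → 12
V(11) + 12 → 23
23 + W(25) → 48
48 + Q(52) → 100
Huffman total = 12 + 23 + 48 + 100 = 183 bits.
Saving = 300 − 183 = 117 bits.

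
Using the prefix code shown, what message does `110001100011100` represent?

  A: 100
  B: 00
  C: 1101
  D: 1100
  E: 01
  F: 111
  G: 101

Read left to right; each codeword is recognised as soon as it completes (prefix code):
  1100→D | 01→E | 100→A | 01→E | 1100→D
Decoded message: DEAED

DEAED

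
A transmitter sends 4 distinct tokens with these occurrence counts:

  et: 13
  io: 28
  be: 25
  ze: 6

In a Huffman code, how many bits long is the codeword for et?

Huffman merges, smallest pair first:
merge ze(6) and et(13): 19
merge 19 and be(25): 44
merge io(28) and 44: 72
et's leaf is at depth 3, giving a 3-bit codeword.

3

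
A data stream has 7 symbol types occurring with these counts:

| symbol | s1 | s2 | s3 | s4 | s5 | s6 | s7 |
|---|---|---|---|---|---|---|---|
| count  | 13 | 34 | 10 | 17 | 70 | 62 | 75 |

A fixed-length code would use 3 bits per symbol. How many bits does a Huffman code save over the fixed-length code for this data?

Fixed-length: 3 bits × 281 symbols = 843 bits.
Huffman merges:
merge s3(10) and s1(13): 23
merge s4(17) and 23: 40
merge s2(34) and 40: 74
merge s6(62) and s5(70): 132
merge 74 and s7(75): 149
merge 132 and 149: 281
Huffman total = 23 + 40 + 74 + 132 + 149 + 281 = 699 bits.
Saving = 843 − 699 = 144 bits.

144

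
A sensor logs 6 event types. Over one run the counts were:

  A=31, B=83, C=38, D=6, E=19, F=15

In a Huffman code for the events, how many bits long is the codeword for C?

3

Build the tree from the bottom:
combine D(6), F(15) → 21
combine E(19), 21 → 40
combine A(31), C(38) → 69
combine 40, 69 → 109
combine B(83), 109 → 192
The subtree containing C is merged 3 times, so code length = 3.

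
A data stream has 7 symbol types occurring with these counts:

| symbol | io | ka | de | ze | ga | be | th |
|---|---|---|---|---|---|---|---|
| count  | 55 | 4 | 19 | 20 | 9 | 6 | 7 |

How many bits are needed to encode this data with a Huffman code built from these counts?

Greedily combine the two least-frequent nodes:
ka(4) + be(6) → 10
th(7) + ga(9) → 16
10 + 16 → 26
de(19) + ze(20) → 39
26 + 39 → 65
io(55) + 65 → 120
Total encoded bits = sum of merged weights = 10 + 16 + 26 + 39 + 65 + 120 = 276.

276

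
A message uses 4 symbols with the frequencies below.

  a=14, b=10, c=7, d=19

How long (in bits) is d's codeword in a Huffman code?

1

Build the tree from the bottom:
combine c(7), b(10) → 17
combine a(14), 17 → 31
combine d(19), 31 → 50
d is merged only at the final step, so code length = 1.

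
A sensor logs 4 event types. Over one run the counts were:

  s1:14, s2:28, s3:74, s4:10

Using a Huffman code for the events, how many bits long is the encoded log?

202

Greedily combine the two least-frequent nodes:
s4(10) + s1(14) → 24
24 + s2(28) → 52
52 + s3(74) → 126
Total encoded bits = sum of merged weights = 24 + 52 + 126 = 202.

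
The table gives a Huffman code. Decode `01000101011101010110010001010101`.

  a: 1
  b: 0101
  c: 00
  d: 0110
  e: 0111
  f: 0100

Read left to right; each codeword is recognised as soon as it completes (prefix code):
  0100→f | 0101→b | 0111→e | 0101→b | 0110→d | 0100→f | 0101→b | 0101→b
Decoded message: fbebdfbb

fbebdfbb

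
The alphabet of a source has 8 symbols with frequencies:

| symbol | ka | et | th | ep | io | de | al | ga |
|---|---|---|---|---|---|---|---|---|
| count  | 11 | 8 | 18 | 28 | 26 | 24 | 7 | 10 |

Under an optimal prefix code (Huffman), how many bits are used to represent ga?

4

Huffman merges, smallest pair first:
al(7) + et(8) → 15
ga(10) + ka(11) → 21
15 + th(18) → 33
21 + de(24) → 45
io(26) + ep(28) → 54
33 + 45 → 78
54 + 78 → 132
ga's leaf is at depth 4, giving a 4-bit codeword.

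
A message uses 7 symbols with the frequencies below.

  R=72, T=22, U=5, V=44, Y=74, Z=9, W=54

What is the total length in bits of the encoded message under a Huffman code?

Greedily combine the two least-frequent nodes:
combine U(5), Z(9) → 14
combine 14, T(22) → 36
combine 36, V(44) → 80
combine W(54), R(72) → 126
combine Y(74), 80 → 154
combine 126, 154 → 280
Each symbol's bit-cost is frequency × depth; summing gives 690 bits (equivalently 14 + 36 + 80 + 126 + 154 + 280).

690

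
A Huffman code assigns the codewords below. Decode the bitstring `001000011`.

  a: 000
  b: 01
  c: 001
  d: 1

cabd

Read left to right; each codeword is recognised as soon as it completes (prefix code):
  001→c | 000→a | 01→b | 1→d
Decoded message: cabd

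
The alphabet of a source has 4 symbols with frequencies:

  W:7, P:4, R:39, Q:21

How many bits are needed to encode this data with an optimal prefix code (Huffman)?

Greedily combine the two least-frequent nodes:
combine P(4), W(7) → 11
combine 11, Q(21) → 32
combine 32, R(39) → 71
The encoded length is the sum of every internal node's weight: 11 + 32 + 71 = 114 bits.

114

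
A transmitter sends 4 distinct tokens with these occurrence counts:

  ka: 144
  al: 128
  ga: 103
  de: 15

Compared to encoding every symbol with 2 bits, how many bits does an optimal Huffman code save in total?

26

Fixed-length: 2 bits × 390 symbols = 780 bits.
Huffman merges:
combine de(15), ga(103) → 118
combine 118, al(128) → 246
combine ka(144), 246 → 390
Huffman total = 118 + 246 + 390 = 754 bits.
Saving = 780 − 754 = 26 bits.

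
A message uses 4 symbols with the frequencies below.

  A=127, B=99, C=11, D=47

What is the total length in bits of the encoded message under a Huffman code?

499

Merge the two smallest weights repeatedly:
combine C(11), D(47) → 58
combine 58, B(99) → 157
combine A(127), 157 → 284
Each symbol's bit-cost is frequency × depth; summing gives 499 bits (equivalently 58 + 157 + 284).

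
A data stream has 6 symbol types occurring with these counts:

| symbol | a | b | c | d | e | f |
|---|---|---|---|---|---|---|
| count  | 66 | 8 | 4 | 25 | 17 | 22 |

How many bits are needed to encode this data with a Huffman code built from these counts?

306

Build the Huffman tree bottom-up:
c(4) + b(8) → 12
12 + e(17) → 29
f(22) + d(25) → 47
29 + 47 → 76
a(66) + 76 → 142
Total encoded bits = sum of merged weights = 12 + 29 + 47 + 76 + 142 = 306.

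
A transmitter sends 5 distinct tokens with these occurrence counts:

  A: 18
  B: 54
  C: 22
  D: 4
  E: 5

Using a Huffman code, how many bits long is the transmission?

188

Greedily combine the two least-frequent nodes:
combine D(4), E(5) → 9
combine 9, A(18) → 27
combine C(22), 27 → 49
combine 49, B(54) → 103
Total encoded bits = sum of merged weights = 9 + 27 + 49 + 103 = 188.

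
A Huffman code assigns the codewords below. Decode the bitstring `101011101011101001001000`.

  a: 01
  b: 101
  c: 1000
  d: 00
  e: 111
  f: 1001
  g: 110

Read left to right; each codeword is recognised as soon as it completes (prefix code):
  101→b | 01→a | 110→g | 101→b | 110→g | 1001→f | 00→d | 1000→c
Decoded message: bagbgfdc

bagbgfdc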